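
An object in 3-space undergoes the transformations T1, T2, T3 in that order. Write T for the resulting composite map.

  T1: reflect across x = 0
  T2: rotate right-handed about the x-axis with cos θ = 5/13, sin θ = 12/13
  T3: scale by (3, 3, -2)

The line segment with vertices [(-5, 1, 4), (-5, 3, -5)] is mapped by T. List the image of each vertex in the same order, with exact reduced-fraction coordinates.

image vertices: (15, -129/13, -64/13), (15, 225/13, -22/13)

T1 reflect across x = 0: (-5, 1, 4) → (5, 1, 4); (-5, 3, -5) → (5, 3, -5)
T2 rotate right-handed about the x-axis with cos θ = 5/13, sin θ = 12/13: (5, 1, 4) → (5, -43/13, 32/13); (5, 3, -5) → (5, 75/13, 11/13)
T3 scale by (3, 3, -2): (5, -43/13, 32/13) → (15, -129/13, -64/13); (5, 75/13, 11/13) → (15, 225/13, -22/13)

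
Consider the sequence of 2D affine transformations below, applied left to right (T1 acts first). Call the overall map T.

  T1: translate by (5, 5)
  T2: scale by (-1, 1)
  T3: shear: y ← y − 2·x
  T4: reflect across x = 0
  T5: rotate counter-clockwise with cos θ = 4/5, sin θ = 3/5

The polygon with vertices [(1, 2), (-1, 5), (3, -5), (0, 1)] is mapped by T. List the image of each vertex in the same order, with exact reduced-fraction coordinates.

T1 translate by (5, 5): (1, 2) → (6, 7); (-1, 5) → (4, 10); (3, -5) → (8, 0); (0, 1) → (5, 6)
T2 scale by (-1, 1): (6, 7) → (-6, 7); (4, 10) → (-4, 10); (8, 0) → (-8, 0); (5, 6) → (-5, 6)
T3 shear: y ← y − 2·x: (-6, 7) → (-6, 19); (-4, 10) → (-4, 18); (-8, 0) → (-8, 16); (-5, 6) → (-5, 16)
T4 reflect across x = 0: (-6, 19) → (6, 19); (-4, 18) → (4, 18); (-8, 16) → (8, 16); (-5, 16) → (5, 16)
T5 rotate counter-clockwise with cos θ = 4/5, sin θ = 3/5: (6, 19) → (-33/5, 94/5); (4, 18) → (-38/5, 84/5); (8, 16) → (-16/5, 88/5); (5, 16) → (-28/5, 79/5)

image vertices: (-33/5, 94/5), (-38/5, 84/5), (-16/5, 88/5), (-28/5, 79/5)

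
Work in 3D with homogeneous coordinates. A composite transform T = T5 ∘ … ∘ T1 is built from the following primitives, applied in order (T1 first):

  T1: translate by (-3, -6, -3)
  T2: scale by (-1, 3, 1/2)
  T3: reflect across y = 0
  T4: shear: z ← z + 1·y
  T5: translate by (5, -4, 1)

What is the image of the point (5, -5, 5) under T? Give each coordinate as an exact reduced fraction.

T1 translate by (-3, -6, -3): (5, -5, 5) → (2, -11, 2)
T2 scale by (-1, 3, 1/2): (2, -11, 2) → (-2, -33, 1)
T3 reflect across y = 0: (-2, -33, 1) → (-2, 33, 1)
T4 shear: z ← z + 1·y: (-2, 33, 1) → (-2, 33, 34)
T5 translate by (5, -4, 1): (-2, 33, 34) → (3, 29, 35)

T(p) = (3, 29, 35)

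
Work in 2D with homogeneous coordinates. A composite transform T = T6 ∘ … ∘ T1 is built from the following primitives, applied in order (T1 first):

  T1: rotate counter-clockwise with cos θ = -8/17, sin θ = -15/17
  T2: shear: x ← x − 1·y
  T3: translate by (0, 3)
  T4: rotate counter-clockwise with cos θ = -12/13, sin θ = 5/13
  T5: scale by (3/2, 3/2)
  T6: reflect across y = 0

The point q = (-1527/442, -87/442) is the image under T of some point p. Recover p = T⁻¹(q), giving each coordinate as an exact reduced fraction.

p = (2, 1)

T1 = [-8/17 15/17 0; -15/17 -8/17 0; 0 0 1]
T2·T1 = [7/17 23/17 0; -15/17 -8/17 0; 0 0 1]
T3·…·T1 = [7/17 23/17 0; -15/17 -8/17 3; 0 0 1]
T4·…·T1 = [-9/221 -236/221 -15/13; 215/221 211/221 -36/13; 0 0 1]
T5·…·T1 = [-27/442 -354/221 -45/26; 645/442 633/442 -54/13; 0 0 1]
T6·…·T1 = [-27/442 -354/221 -45/26; -645/442 -633/442 54/13; 0 0 1]
det M = -9/4; M⁻¹ = [422/663 -472/663 69/17; -430/663 6/221 -21/17; 0 0 1]
M⁻¹ · (-1527/442, -87/442)ᵀ = (2, 1)ᵀ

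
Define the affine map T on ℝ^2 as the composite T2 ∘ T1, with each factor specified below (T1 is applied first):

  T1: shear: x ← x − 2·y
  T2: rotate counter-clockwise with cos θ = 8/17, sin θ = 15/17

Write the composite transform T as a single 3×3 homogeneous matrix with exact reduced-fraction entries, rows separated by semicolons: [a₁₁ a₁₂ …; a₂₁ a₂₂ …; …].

T1 = [1 -2 0; 0 1 0; 0 0 1]
T2·T1 = [8/17 -31/17 0; 15/17 -22/17 0; 0 0 1]

T = [8/17 -31/17 0; 15/17 -22/17 0; 0 0 1]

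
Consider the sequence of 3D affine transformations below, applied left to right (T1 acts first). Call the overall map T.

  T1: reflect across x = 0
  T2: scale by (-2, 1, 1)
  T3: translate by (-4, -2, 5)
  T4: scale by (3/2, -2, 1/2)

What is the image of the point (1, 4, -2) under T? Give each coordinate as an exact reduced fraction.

T1 reflect across x = 0: (1, 4, -2) → (-1, 4, -2)
T2 scale by (-2, 1, 1): (-1, 4, -2) → (2, 4, -2)
T3 translate by (-4, -2, 5): (2, 4, -2) → (-2, 2, 3)
T4 scale by (3/2, -2, 1/2): (-2, 2, 3) → (-3, -4, 3/2)

T(p) = (-3, -4, 3/2)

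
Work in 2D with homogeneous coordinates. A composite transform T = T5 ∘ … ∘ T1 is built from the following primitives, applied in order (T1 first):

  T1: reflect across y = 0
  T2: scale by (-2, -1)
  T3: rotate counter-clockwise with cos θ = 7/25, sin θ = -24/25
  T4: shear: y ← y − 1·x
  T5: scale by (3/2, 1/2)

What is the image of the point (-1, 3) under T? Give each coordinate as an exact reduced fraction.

T1 reflect across y = 0: (-1, 3) → (-1, -3)
T2 scale by (-2, -1): (-1, -3) → (2, 3)
T3 rotate counter-clockwise with cos θ = 7/25, sin θ = -24/25: (2, 3) → (86/25, -27/25)
T4 shear: y ← y − 1·x: (86/25, -27/25) → (86/25, -113/25)
T5 scale by (3/2, 1/2): (86/25, -113/25) → (129/25, -113/50)

T(p) = (129/25, -113/50)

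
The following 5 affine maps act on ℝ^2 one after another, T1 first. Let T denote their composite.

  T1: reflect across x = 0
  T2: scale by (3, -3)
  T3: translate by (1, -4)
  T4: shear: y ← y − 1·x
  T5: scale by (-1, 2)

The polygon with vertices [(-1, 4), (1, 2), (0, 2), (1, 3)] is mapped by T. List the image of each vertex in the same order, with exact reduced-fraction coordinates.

image vertices: (-4, -40), (2, -16), (-1, -22), (2, -22)

T1 reflect across x = 0: (-1, 4) → (1, 4); (1, 2) → (-1, 2); (0, 2) → (0, 2); (1, 3) → (-1, 3)
T2 scale by (3, -3): (1, 4) → (3, -12); (-1, 2) → (-3, -6); (0, 2) → (0, -6); (-1, 3) → (-3, -9)
T3 translate by (1, -4): (3, -12) → (4, -16); (-3, -6) → (-2, -10); (0, -6) → (1, -10); (-3, -9) → (-2, -13)
T4 shear: y ← y − 1·x: (4, -16) → (4, -20); (-2, -10) → (-2, -8); (1, -10) → (1, -11); (-2, -13) → (-2, -11)
T5 scale by (-1, 2): (4, -20) → (-4, -40); (-2, -8) → (2, -16); (1, -11) → (-1, -22); (-2, -11) → (2, -22)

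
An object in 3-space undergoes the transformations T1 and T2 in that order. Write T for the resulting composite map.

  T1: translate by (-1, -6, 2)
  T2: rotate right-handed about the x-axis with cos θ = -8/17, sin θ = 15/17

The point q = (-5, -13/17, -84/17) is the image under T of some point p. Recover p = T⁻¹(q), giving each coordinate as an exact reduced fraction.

p = (-4, 2, 1)

T1 = [1 0 0 -1; 0 1 0 -6; 0 0 1 2; 0 0 0 1]
T2·T1 = [1 0 0 -1; 0 -8/17 -15/17 18/17; 0 15/17 -8/17 -106/17; 0 0 0 1]
det M = 1; M⁻¹ = [1 0 0 1; 0 -8/17 15/17 6; 0 -15/17 -8/17 -2; 0 0 0 1]
M⁻¹ · (-5, -13/17, -84/17)ᵀ = (-4, 2, 1)ᵀ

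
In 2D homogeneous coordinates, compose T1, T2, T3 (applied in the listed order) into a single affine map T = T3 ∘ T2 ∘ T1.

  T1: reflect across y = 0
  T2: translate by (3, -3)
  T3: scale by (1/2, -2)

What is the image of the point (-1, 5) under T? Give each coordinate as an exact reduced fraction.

T1 reflect across y = 0: (-1, 5) → (-1, -5)
T2 translate by (3, -3): (-1, -5) → (2, -8)
T3 scale by (1/2, -2): (2, -8) → (1, 16)

T(p) = (1, 16)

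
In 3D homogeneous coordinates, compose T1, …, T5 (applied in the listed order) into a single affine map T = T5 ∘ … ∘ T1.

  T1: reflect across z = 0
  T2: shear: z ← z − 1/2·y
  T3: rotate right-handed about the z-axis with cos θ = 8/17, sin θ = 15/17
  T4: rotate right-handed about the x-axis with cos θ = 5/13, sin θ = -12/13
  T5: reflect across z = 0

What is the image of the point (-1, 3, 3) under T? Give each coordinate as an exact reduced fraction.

T1 reflect across z = 0: (-1, 3, 3) → (-1, 3, -3)
T2 shear: z ← z − 1/2·y: (-1, 3, -3) → (-1, 3, -9/2)
T3 rotate right-handed about the z-axis with cos θ = 8/17, sin θ = 15/17: (-1, 3, -9/2) → (-53/17, 9/17, -9/2)
T4 rotate right-handed about the x-axis with cos θ = 5/13, sin θ = -12/13: (-53/17, 9/17, -9/2) → (-53/17, -873/221, -981/442)
T5 reflect across z = 0: (-53/17, -873/221, -981/442) → (-53/17, -873/221, 981/442)

T(p) = (-53/17, -873/221, 981/442)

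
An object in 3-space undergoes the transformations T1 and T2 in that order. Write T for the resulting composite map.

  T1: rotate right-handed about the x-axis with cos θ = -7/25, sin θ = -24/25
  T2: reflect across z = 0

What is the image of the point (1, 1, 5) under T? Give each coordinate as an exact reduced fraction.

T(p) = (1, 113/25, 59/25)

T1 rotate right-handed about the x-axis with cos θ = -7/25, sin θ = -24/25: (1, 1, 5) → (1, 113/25, -59/25)
T2 reflect across z = 0: (1, 113/25, -59/25) → (1, 113/25, 59/25)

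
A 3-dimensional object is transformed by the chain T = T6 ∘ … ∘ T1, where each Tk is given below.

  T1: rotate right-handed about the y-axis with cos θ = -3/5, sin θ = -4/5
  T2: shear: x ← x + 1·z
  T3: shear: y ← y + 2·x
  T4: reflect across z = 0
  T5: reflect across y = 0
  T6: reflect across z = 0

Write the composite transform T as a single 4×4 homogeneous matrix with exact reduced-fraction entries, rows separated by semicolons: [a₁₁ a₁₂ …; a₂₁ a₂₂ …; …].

T = [1/5 0 -7/5 0; -2/5 -1 14/5 0; 4/5 0 -3/5 0; 0 0 0 1]

T1 = [-3/5 0 -4/5 0; 0 1 0 0; 4/5 0 -3/5 0; 0 0 0 1]
T2·T1 = [1/5 0 -7/5 0; 0 1 0 0; 4/5 0 -3/5 0; 0 0 0 1]
T3·…·T1 = [1/5 0 -7/5 0; 2/5 1 -14/5 0; 4/5 0 -3/5 0; 0 0 0 1]
T4·…·T1 = [1/5 0 -7/5 0; 2/5 1 -14/5 0; -4/5 0 3/5 0; 0 0 0 1]
T5·…·T1 = [1/5 0 -7/5 0; -2/5 -1 14/5 0; -4/5 0 3/5 0; 0 0 0 1]
T6·…·T1 = [1/5 0 -7/5 0; -2/5 -1 14/5 0; 4/5 0 -3/5 0; 0 0 0 1]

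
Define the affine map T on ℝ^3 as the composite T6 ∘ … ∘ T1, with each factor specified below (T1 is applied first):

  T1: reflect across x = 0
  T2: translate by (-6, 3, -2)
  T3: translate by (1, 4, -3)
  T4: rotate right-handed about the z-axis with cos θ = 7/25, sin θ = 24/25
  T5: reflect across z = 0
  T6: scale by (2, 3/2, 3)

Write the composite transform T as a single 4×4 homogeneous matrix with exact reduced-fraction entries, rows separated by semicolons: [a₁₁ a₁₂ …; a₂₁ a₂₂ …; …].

T1 = [-1 0 0 0; 0 1 0 0; 0 0 1 0; 0 0 0 1]
T2·T1 = [-1 0 0 -6; 0 1 0 3; 0 0 1 -2; 0 0 0 1]
T3·…·T1 = [-1 0 0 -5; 0 1 0 7; 0 0 1 -5; 0 0 0 1]
T4·…·T1 = [-7/25 -24/25 0 -203/25; -24/25 7/25 0 -71/25; 0 0 1 -5; 0 0 0 1]
T5·…·T1 = [-7/25 -24/25 0 -203/25; -24/25 7/25 0 -71/25; 0 0 -1 5; 0 0 0 1]
T6·…·T1 = [-14/25 -48/25 0 -406/25; -36/25 21/50 0 -213/50; 0 0 -3 15; 0 0 0 1]

T = [-14/25 -48/25 0 -406/25; -36/25 21/50 0 -213/50; 0 0 -3 15; 0 0 0 1]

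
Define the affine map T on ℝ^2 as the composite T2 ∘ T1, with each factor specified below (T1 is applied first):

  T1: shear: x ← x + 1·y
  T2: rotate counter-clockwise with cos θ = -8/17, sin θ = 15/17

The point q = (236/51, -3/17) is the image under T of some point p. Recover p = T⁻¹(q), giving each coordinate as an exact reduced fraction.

p = (5/3, -4)

T1 = [1 1 0; 0 1 0; 0 0 1]
T2·T1 = [-8/17 -23/17 0; 15/17 7/17 0; 0 0 1]
det M = 1; M⁻¹ = [7/17 23/17 0; -15/17 -8/17 0; 0 0 1]
M⁻¹ · (236/51, -3/17)ᵀ = (5/3, -4)ᵀ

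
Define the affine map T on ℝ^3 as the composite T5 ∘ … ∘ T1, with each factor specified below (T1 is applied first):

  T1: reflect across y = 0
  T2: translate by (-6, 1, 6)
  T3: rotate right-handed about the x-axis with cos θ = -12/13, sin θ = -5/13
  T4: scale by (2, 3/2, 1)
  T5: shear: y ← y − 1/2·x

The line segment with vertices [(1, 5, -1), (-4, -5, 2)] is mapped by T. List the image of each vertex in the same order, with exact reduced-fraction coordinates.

T1 reflect across y = 0: (1, 5, -1) → (1, -5, -1); (-4, -5, 2) → (-4, 5, 2)
T2 translate by (-6, 1, 6): (1, -5, -1) → (-5, -4, 5); (-4, 5, 2) → (-10, 6, 8)
T3 rotate right-handed about the x-axis with cos θ = -12/13, sin θ = -5/13: (-5, -4, 5) → (-5, 73/13, -40/13); (-10, 6, 8) → (-10, -32/13, -126/13)
T4 scale by (2, 3/2, 1): (-5, 73/13, -40/13) → (-10, 219/26, -40/13); (-10, -32/13, -126/13) → (-20, -48/13, -126/13)
T5 shear: y ← y − 1/2·x: (-10, 219/26, -40/13) → (-10, 349/26, -40/13); (-20, -48/13, -126/13) → (-20, 82/13, -126/13)

image vertices: (-10, 349/26, -40/13), (-20, 82/13, -126/13)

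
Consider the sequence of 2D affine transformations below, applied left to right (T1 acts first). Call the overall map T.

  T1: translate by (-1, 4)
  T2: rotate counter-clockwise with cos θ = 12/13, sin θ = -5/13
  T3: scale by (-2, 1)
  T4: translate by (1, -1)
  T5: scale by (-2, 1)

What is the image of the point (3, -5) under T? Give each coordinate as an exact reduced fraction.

T(p) = (50/13, -35/13)

T1 translate by (-1, 4): (3, -5) → (2, -1)
T2 rotate counter-clockwise with cos θ = 12/13, sin θ = -5/13: (2, -1) → (19/13, -22/13)
T3 scale by (-2, 1): (19/13, -22/13) → (-38/13, -22/13)
T4 translate by (1, -1): (-38/13, -22/13) → (-25/13, -35/13)
T5 scale by (-2, 1): (-25/13, -35/13) → (50/13, -35/13)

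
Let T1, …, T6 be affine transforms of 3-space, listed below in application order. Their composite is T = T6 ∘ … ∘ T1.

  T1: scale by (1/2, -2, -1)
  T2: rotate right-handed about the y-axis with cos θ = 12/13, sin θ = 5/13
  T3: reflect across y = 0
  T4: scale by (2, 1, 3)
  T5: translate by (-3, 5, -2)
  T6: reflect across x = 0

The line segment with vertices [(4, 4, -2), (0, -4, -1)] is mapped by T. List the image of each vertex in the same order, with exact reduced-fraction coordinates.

T1 scale by (1/2, -2, -1): (4, 4, -2) → (2, -8, 2); (0, -4, -1) → (0, 8, 1)
T2 rotate right-handed about the y-axis with cos θ = 12/13, sin θ = 5/13: (2, -8, 2) → (34/13, -8, 14/13); (0, 8, 1) → (5/13, 8, 12/13)
T3 reflect across y = 0: (34/13, -8, 14/13) → (34/13, 8, 14/13); (5/13, 8, 12/13) → (5/13, -8, 12/13)
T4 scale by (2, 1, 3): (34/13, 8, 14/13) → (68/13, 8, 42/13); (5/13, -8, 12/13) → (10/13, -8, 36/13)
T5 translate by (-3, 5, -2): (68/13, 8, 42/13) → (29/13, 13, 16/13); (10/13, -8, 36/13) → (-29/13, -3, 10/13)
T6 reflect across x = 0: (29/13, 13, 16/13) → (-29/13, 13, 16/13); (-29/13, -3, 10/13) → (29/13, -3, 10/13)

image vertices: (-29/13, 13, 16/13), (29/13, -3, 10/13)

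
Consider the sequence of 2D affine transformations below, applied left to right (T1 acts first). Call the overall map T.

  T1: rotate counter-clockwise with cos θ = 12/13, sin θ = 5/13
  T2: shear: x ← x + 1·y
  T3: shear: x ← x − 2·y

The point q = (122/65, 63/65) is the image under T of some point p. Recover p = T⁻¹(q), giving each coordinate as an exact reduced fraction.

p = (3, -1/5)

T1 = [12/13 -5/13 0; 5/13 12/13 0; 0 0 1]
T2·T1 = [17/13 7/13 0; 5/13 12/13 0; 0 0 1]
T3·…·T1 = [7/13 -17/13 0; 5/13 12/13 0; 0 0 1]
det M = 1; M⁻¹ = [12/13 17/13 0; -5/13 7/13 0; 0 0 1]
M⁻¹ · (122/65, 63/65)ᵀ = (3, -1/5)ᵀ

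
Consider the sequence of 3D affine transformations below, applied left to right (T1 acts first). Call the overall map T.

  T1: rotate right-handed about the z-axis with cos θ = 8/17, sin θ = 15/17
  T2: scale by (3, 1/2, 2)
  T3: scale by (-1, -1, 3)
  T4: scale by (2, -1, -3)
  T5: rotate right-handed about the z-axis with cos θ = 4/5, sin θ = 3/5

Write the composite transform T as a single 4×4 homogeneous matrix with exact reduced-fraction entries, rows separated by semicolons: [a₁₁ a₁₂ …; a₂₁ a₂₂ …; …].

T = [-429/170 348/85 0 0; -114/85 286/85 0 0; 0 0 -18 0; 0 0 0 1]

T1 = [8/17 -15/17 0 0; 15/17 8/17 0 0; 0 0 1 0; 0 0 0 1]
T2·T1 = [24/17 -45/17 0 0; 15/34 4/17 0 0; 0 0 2 0; 0 0 0 1]
T3·…·T1 = [-24/17 45/17 0 0; -15/34 -4/17 0 0; 0 0 6 0; 0 0 0 1]
T4·…·T1 = [-48/17 90/17 0 0; 15/34 4/17 0 0; 0 0 -18 0; 0 0 0 1]
T5·…·T1 = [-429/170 348/85 0 0; -114/85 286/85 0 0; 0 0 -18 0; 0 0 0 1]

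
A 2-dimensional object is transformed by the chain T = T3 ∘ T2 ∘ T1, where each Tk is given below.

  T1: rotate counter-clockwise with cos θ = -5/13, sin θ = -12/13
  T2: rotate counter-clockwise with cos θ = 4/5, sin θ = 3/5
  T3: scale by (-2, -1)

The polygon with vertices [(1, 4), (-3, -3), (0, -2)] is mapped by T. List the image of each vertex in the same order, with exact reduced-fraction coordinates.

image vertices: (-536/65, -1/65), (474/65, -141/65), (252/65, 32/65)

T1 rotate counter-clockwise with cos θ = -5/13, sin θ = -12/13: (1, 4) → (43/13, -32/13); (-3, -3) → (-21/13, 51/13); (0, -2) → (-24/13, 10/13)
T2 rotate counter-clockwise with cos θ = 4/5, sin θ = 3/5: (43/13, -32/13) → (268/65, 1/65); (-21/13, 51/13) → (-237/65, 141/65); (-24/13, 10/13) → (-126/65, -32/65)
T3 scale by (-2, -1): (268/65, 1/65) → (-536/65, -1/65); (-237/65, 141/65) → (474/65, -141/65); (-126/65, -32/65) → (252/65, 32/65)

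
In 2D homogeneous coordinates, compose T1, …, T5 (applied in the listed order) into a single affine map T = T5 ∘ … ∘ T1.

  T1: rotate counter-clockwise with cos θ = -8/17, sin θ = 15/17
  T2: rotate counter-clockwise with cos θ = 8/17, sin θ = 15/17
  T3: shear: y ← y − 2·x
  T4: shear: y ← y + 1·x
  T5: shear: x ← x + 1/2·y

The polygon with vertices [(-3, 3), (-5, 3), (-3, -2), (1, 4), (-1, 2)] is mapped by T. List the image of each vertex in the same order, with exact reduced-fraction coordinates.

T1 rotate counter-clockwise with cos θ = -8/17, sin θ = 15/17: (-3, 3) → (-21/17, -69/17); (-5, 3) → (-5/17, -99/17); (-3, -2) → (54/17, -29/17); (1, 4) → (-4, -1); (-1, 2) → (-22/17, -31/17)
T2 rotate counter-clockwise with cos θ = 8/17, sin θ = 15/17: (-21/17, -69/17) → (3, -3); (-5/17, -99/17) → (5, -3); (54/17, -29/17) → (3, 2); (-4, -1) → (-1, -4); (-22/17, -31/17) → (1, -2)
T3 shear: y ← y − 2·x: (3, -3) → (3, -9); (5, -3) → (5, -13); (3, 2) → (3, -4); (-1, -4) → (-1, -2); (1, -2) → (1, -4)
T4 shear: y ← y + 1·x: (3, -9) → (3, -6); (5, -13) → (5, -8); (3, -4) → (3, -1); (-1, -2) → (-1, -3); (1, -4) → (1, -3)
T5 shear: x ← x + 1/2·y: (3, -6) → (0, -6); (5, -8) → (1, -8); (3, -1) → (5/2, -1); (-1, -3) → (-5/2, -3); (1, -3) → (-1/2, -3)

image vertices: (0, -6), (1, -8), (5/2, -1), (-5/2, -3), (-1/2, -3)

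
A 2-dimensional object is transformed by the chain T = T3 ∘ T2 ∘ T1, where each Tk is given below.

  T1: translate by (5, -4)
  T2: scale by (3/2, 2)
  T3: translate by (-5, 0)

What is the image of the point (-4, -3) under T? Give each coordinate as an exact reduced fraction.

T(p) = (-7/2, -14)

T1 translate by (5, -4): (-4, -3) → (1, -7)
T2 scale by (3/2, 2): (1, -7) → (3/2, -14)
T3 translate by (-5, 0): (3/2, -14) → (-7/2, -14)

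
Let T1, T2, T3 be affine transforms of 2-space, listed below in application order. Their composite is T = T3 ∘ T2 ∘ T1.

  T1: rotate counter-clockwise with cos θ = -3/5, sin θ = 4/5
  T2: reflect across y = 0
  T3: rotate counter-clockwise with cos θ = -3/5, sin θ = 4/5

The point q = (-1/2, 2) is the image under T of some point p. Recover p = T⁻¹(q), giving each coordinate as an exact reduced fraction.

T1 = [-3/5 -4/5 0; 4/5 -3/5 0; 0 0 1]
T2·T1 = [-3/5 -4/5 0; -4/5 3/5 0; 0 0 1]
T3·…·T1 = [1 0 0; 0 -1 0; 0 0 1]
det M = -1; M⁻¹ = [1 0 0; 0 -1 0; 0 0 1]
M⁻¹ · (-1/2, 2)ᵀ = (-1/2, -2)ᵀ

p = (-1/2, -2)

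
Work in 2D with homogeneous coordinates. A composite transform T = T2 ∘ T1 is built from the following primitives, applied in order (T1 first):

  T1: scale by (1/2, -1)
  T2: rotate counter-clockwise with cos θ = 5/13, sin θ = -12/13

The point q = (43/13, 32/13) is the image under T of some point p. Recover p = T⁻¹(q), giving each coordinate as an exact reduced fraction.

p = (-2, -4)

T1 = [1/2 0 0; 0 -1 0; 0 0 1]
T2·T1 = [5/26 -12/13 0; -6/13 -5/13 0; 0 0 1]
det M = -1/2; M⁻¹ = [10/13 -24/13 0; -12/13 -5/13 0; 0 0 1]
M⁻¹ · (43/13, 32/13)ᵀ = (-2, -4)ᵀ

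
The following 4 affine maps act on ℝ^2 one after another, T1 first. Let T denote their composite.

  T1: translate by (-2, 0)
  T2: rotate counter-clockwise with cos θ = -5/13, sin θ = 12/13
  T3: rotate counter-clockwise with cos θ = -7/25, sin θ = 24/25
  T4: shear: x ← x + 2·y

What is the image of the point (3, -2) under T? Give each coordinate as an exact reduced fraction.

T(p) = (-57/325, 302/325)

T1 translate by (-2, 0): (3, -2) → (1, -2)
T2 rotate counter-clockwise with cos θ = -5/13, sin θ = 12/13: (1, -2) → (19/13, 22/13)
T3 rotate counter-clockwise with cos θ = -7/25, sin θ = 24/25: (19/13, 22/13) → (-661/325, 302/325)
T4 shear: x ← x + 2·y: (-661/325, 302/325) → (-57/325, 302/325)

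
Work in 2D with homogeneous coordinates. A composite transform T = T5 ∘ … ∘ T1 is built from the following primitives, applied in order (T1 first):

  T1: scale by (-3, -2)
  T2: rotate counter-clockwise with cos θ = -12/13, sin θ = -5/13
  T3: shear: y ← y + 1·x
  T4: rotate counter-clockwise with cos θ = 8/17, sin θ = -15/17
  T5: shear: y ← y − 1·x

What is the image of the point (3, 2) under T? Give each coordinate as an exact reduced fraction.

T1 scale by (-3, -2): (3, 2) → (-9, -4)
T2 rotate counter-clockwise with cos θ = -12/13, sin θ = -5/13: (-9, -4) → (88/13, 93/13)
T3 shear: y ← y + 1·x: (88/13, 93/13) → (88/13, 181/13)
T4 rotate counter-clockwise with cos θ = 8/17, sin θ = -15/17: (88/13, 181/13) → (263/17, 128/221)
T5 shear: y ← y − 1·x: (263/17, 128/221) → (263/17, -3291/221)

T(p) = (263/17, -3291/221)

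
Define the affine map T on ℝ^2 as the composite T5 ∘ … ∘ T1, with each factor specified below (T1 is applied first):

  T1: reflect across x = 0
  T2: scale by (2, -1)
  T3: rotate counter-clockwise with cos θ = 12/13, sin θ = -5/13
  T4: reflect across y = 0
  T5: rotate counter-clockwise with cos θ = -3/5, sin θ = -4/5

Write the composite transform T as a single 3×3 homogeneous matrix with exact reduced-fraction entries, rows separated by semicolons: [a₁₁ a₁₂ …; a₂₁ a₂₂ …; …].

T = [32/65 63/65 0; 126/65 -16/65 0; 0 0 1]

T1 = [-1 0 0; 0 1 0; 0 0 1]
T2·T1 = [-2 0 0; 0 -1 0; 0 0 1]
T3·…·T1 = [-24/13 -5/13 0; 10/13 -12/13 0; 0 0 1]
T4·…·T1 = [-24/13 -5/13 0; -10/13 12/13 0; 0 0 1]
T5·…·T1 = [32/65 63/65 0; 126/65 -16/65 0; 0 0 1]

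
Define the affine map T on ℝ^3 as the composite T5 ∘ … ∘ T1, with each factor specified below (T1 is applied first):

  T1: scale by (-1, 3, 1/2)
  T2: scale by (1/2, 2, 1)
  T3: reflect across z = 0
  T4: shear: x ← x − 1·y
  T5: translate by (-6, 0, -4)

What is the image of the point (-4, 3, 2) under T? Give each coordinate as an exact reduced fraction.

T1 scale by (-1, 3, 1/2): (-4, 3, 2) → (4, 9, 1)
T2 scale by (1/2, 2, 1): (4, 9, 1) → (2, 18, 1)
T3 reflect across z = 0: (2, 18, 1) → (2, 18, -1)
T4 shear: x ← x − 1·y: (2, 18, -1) → (-16, 18, -1)
T5 translate by (-6, 0, -4): (-16, 18, -1) → (-22, 18, -5)

T(p) = (-22, 18, -5)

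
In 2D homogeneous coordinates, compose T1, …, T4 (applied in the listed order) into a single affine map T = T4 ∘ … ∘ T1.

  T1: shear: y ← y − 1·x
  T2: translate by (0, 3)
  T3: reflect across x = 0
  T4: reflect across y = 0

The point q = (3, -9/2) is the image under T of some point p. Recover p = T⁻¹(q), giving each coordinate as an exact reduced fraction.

p = (-3, -3/2)

T1 = [1 0 0; -1 1 0; 0 0 1]
T2·T1 = [1 0 0; -1 1 3; 0 0 1]
T3·…·T1 = [-1 0 0; -1 1 3; 0 0 1]
T4·…·T1 = [-1 0 0; 1 -1 -3; 0 0 1]
det M = 1; M⁻¹ = [-1 0 0; -1 -1 -3; 0 0 1]
M⁻¹ · (3, -9/2)ᵀ = (-3, -3/2)ᵀ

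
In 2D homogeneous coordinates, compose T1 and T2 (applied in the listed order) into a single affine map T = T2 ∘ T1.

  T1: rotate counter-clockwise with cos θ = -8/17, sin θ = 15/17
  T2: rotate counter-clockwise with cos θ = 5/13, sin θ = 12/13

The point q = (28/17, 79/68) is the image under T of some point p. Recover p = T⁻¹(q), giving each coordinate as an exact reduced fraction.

T1 = [-8/17 -15/17 0; 15/17 -8/17 0; 0 0 1]
T2·T1 = [-220/221 21/221 0; -21/221 -220/221 0; 0 0 1]
det M = 1; M⁻¹ = [-220/221 -21/221 0; 21/221 -220/221 0; 0 0 1]
M⁻¹ · (28/17, 79/68)ᵀ = (-7/4, -1)ᵀ

p = (-7/4, -1)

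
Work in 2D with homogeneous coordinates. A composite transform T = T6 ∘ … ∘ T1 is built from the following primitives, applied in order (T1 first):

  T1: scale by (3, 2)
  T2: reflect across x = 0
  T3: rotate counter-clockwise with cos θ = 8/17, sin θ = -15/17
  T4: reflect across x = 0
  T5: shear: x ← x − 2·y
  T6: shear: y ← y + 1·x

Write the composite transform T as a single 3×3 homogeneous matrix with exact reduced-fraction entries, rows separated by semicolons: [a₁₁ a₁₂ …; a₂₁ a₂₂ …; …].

T = [-66/17 -62/17 0; -21/17 -46/17 0; 0 0 1]

T1 = [3 0 0; 0 2 0; 0 0 1]
T2·T1 = [-3 0 0; 0 2 0; 0 0 1]
T3·…·T1 = [-24/17 30/17 0; 45/17 16/17 0; 0 0 1]
T4·…·T1 = [24/17 -30/17 0; 45/17 16/17 0; 0 0 1]
T5·…·T1 = [-66/17 -62/17 0; 45/17 16/17 0; 0 0 1]
T6·…·T1 = [-66/17 -62/17 0; -21/17 -46/17 0; 0 0 1]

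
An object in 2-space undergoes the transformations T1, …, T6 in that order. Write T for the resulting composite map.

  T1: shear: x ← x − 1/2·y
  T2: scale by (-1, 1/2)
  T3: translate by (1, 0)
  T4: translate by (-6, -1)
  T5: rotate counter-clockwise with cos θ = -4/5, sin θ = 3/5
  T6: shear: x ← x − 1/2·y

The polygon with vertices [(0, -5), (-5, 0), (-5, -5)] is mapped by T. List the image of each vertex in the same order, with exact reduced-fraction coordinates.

T1 shear: x ← x − 1/2·y: (0, -5) → (5/2, -5); (-5, 0) → (-5, 0); (-5, -5) → (-5/2, -5)
T2 scale by (-1, 1/2): (5/2, -5) → (-5/2, -5/2); (-5, 0) → (5, 0); (-5/2, -5) → (5/2, -5/2)
T3 translate by (1, 0): (-5/2, -5/2) → (-3/2, -5/2); (5, 0) → (6, 0); (5/2, -5/2) → (7/2, -5/2)
T4 translate by (-6, -1): (-3/2, -5/2) → (-15/2, -7/2); (6, 0) → (0, -1); (7/2, -5/2) → (-5/2, -7/2)
T5 rotate counter-clockwise with cos θ = -4/5, sin θ = 3/5: (-15/2, -7/2) → (81/10, -17/10); (0, -1) → (3/5, 4/5); (-5/2, -7/2) → (41/10, 13/10)
T6 shear: x ← x − 1/2·y: (81/10, -17/10) → (179/20, -17/10); (3/5, 4/5) → (1/5, 4/5); (41/10, 13/10) → (69/20, 13/10)

image vertices: (179/20, -17/10), (1/5, 4/5), (69/20, 13/10)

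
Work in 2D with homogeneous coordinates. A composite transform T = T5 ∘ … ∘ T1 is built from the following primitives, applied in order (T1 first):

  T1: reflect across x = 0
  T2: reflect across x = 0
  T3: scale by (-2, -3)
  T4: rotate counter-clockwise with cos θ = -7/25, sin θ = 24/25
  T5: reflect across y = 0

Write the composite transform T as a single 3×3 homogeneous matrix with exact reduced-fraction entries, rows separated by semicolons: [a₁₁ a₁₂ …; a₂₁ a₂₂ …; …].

T1 = [-1 0 0; 0 1 0; 0 0 1]
T2·T1 = [1 0 0; 0 1 0; 0 0 1]
T3·…·T1 = [-2 0 0; 0 -3 0; 0 0 1]
T4·…·T1 = [14/25 72/25 0; -48/25 21/25 0; 0 0 1]
T5·…·T1 = [14/25 72/25 0; 48/25 -21/25 0; 0 0 1]

T = [14/25 72/25 0; 48/25 -21/25 0; 0 0 1]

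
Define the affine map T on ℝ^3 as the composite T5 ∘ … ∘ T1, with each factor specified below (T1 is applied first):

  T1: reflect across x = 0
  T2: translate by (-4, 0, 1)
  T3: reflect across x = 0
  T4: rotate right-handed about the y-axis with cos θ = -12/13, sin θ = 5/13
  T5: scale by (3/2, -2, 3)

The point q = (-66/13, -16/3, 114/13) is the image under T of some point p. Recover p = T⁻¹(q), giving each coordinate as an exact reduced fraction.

p = (-2, 8/3, -5)

T1 = [-1 0 0 0; 0 1 0 0; 0 0 1 0; 0 0 0 1]
T2·T1 = [-1 0 0 -4; 0 1 0 0; 0 0 1 1; 0 0 0 1]
T3·…·T1 = [1 0 0 4; 0 1 0 0; 0 0 1 1; 0 0 0 1]
T4·…·T1 = [-12/13 0 5/13 -43/13; 0 1 0 0; -5/13 0 -12/13 -32/13; 0 0 0 1]
T5·…·T1 = [-18/13 0 15/26 -129/26; 0 -2 0 0; -15/13 0 -36/13 -96/13; 0 0 0 1]
det M = -9; M⁻¹ = [-8/13 0 -5/39 -4; 0 -1/2 0 0; 10/39 0 -4/13 -1; 0 0 0 1]
M⁻¹ · (-66/13, -16/3, 114/13)ᵀ = (-2, 8/3, -5)ᵀ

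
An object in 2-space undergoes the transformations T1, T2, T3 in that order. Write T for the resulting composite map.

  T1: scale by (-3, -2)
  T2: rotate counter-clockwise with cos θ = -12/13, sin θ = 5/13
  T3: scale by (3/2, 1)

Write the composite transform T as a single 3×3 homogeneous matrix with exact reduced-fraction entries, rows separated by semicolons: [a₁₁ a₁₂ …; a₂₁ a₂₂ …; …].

T = [54/13 15/13 0; -15/13 24/13 0; 0 0 1]

T1 = [-3 0 0; 0 -2 0; 0 0 1]
T2·T1 = [36/13 10/13 0; -15/13 24/13 0; 0 0 1]
T3·…·T1 = [54/13 15/13 0; -15/13 24/13 0; 0 0 1]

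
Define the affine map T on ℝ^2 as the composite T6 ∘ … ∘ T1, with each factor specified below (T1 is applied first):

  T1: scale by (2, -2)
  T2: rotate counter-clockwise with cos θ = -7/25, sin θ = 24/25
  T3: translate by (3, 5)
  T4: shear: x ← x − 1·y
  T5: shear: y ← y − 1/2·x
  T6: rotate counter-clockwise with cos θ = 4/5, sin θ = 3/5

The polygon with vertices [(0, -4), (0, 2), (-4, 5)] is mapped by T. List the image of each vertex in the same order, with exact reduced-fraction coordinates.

image vertices: (-246/25, 18/25), (-72/25, 126/25), (403/25, 76/25)

T1 scale by (2, -2): (0, -4) → (0, 8); (0, 2) → (0, -4); (-4, 5) → (-8, -10)
T2 rotate counter-clockwise with cos θ = -7/25, sin θ = 24/25: (0, 8) → (-192/25, -56/25); (0, -4) → (96/25, 28/25); (-8, -10) → (296/25, -122/25)
T3 translate by (3, 5): (-192/25, -56/25) → (-117/25, 69/25); (96/25, 28/25) → (171/25, 153/25); (296/25, -122/25) → (371/25, 3/25)
T4 shear: x ← x − 1·y: (-117/25, 69/25) → (-186/25, 69/25); (171/25, 153/25) → (18/25, 153/25); (371/25, 3/25) → (368/25, 3/25)
T5 shear: y ← y − 1/2·x: (-186/25, 69/25) → (-186/25, 162/25); (18/25, 153/25) → (18/25, 144/25); (368/25, 3/25) → (368/25, -181/25)
T6 rotate counter-clockwise with cos θ = 4/5, sin θ = 3/5: (-186/25, 162/25) → (-246/25, 18/25); (18/25, 144/25) → (-72/25, 126/25); (368/25, -181/25) → (403/25, 76/25)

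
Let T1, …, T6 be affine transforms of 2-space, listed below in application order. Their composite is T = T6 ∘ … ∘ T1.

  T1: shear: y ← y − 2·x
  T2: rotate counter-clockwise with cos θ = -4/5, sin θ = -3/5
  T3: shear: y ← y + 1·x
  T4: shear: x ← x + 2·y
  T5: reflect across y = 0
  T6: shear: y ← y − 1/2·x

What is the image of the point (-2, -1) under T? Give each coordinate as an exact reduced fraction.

T(p) = (39/5, -61/10)

T1 shear: y ← y − 2·x: (-2, -1) → (-2, 3)
T2 rotate counter-clockwise with cos θ = -4/5, sin θ = -3/5: (-2, 3) → (17/5, -6/5)
T3 shear: y ← y + 1·x: (17/5, -6/5) → (17/5, 11/5)
T4 shear: x ← x + 2·y: (17/5, 11/5) → (39/5, 11/5)
T5 reflect across y = 0: (39/5, 11/5) → (39/5, -11/5)
T6 shear: y ← y − 1/2·x: (39/5, -11/5) → (39/5, -61/10)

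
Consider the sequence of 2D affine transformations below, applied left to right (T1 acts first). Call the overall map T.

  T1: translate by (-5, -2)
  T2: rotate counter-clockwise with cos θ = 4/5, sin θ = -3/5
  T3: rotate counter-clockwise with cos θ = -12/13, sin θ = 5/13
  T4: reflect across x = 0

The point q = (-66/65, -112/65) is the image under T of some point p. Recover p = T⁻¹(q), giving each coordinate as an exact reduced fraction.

T1 = [1 0 -5; 0 1 -2; 0 0 1]
T2·T1 = [4/5 3/5 -26/5; -3/5 4/5 7/5; 0 0 1]
T3·…·T1 = [-33/65 -56/65 277/65; 56/65 -33/65 -214/65; 0 0 1]
T4·…·T1 = [33/65 56/65 -277/65; 56/65 -33/65 -214/65; 0 0 1]
det M = -1; M⁻¹ = [33/65 56/65 5; 56/65 -33/65 2; 0 0 1]
M⁻¹ · (-66/65, -112/65)ᵀ = (3, 2)ᵀ

p = (3, 2)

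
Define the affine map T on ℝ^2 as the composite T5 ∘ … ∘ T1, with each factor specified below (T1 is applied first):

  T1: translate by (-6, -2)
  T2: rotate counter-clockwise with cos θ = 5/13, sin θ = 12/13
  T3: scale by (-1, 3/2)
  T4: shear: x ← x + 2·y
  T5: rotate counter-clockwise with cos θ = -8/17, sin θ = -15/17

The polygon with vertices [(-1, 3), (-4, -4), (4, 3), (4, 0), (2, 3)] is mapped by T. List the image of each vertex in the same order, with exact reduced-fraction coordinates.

image vertices: (-515/442, 3798/221), (401/221, 8880/221), (-295/442, 753/221), (163/221, 2148/221), (-383/442, 1971/221)

T1 translate by (-6, -2): (-1, 3) → (-7, 1); (-4, -4) → (-10, -6); (4, 3) → (-2, 1); (4, 0) → (-2, -2); (2, 3) → (-4, 1)
T2 rotate counter-clockwise with cos θ = 5/13, sin θ = 12/13: (-7, 1) → (-47/13, -79/13); (-10, -6) → (22/13, -150/13); (-2, 1) → (-22/13, -19/13); (-2, -2) → (14/13, -34/13); (-4, 1) → (-32/13, -43/13)
T3 scale by (-1, 3/2): (-47/13, -79/13) → (47/13, -237/26); (22/13, -150/13) → (-22/13, -225/13); (-22/13, -19/13) → (22/13, -57/26); (14/13, -34/13) → (-14/13, -51/13); (-32/13, -43/13) → (32/13, -129/26)
T4 shear: x ← x + 2·y: (47/13, -237/26) → (-190/13, -237/26); (-22/13, -225/13) → (-472/13, -225/13); (22/13, -57/26) → (-35/13, -57/26); (-14/13, -51/13) → (-116/13, -51/13); (32/13, -129/26) → (-97/13, -129/26)
T5 rotate counter-clockwise with cos θ = -8/17, sin θ = -15/17: (-190/13, -237/26) → (-515/442, 3798/221); (-472/13, -225/13) → (401/221, 8880/221); (-35/13, -57/26) → (-295/442, 753/221); (-116/13, -51/13) → (163/221, 2148/221); (-97/13, -129/26) → (-383/442, 1971/221)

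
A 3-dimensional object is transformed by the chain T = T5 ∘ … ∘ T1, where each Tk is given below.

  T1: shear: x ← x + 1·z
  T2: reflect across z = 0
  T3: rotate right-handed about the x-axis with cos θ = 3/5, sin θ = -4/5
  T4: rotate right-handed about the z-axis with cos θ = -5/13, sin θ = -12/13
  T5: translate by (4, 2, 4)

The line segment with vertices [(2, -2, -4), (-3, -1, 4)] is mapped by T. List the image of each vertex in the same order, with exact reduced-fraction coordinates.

image vertices: (86/13, 40/13, 8), (7/65, 33/13, 12/5)

T1 shear: x ← x + 1·z: (2, -2, -4) → (-2, -2, -4); (-3, -1, 4) → (1, -1, 4)
T2 reflect across z = 0: (-2, -2, -4) → (-2, -2, 4); (1, -1, 4) → (1, -1, -4)
T3 rotate right-handed about the x-axis with cos θ = 3/5, sin θ = -4/5: (-2, -2, 4) → (-2, 2, 4); (1, -1, -4) → (1, -19/5, -8/5)
T4 rotate right-handed about the z-axis with cos θ = -5/13, sin θ = -12/13: (-2, 2, 4) → (34/13, 14/13, 4); (1, -19/5, -8/5) → (-253/65, 7/13, -8/5)
T5 translate by (4, 2, 4): (34/13, 14/13, 4) → (86/13, 40/13, 8); (-253/65, 7/13, -8/5) → (7/65, 33/13, 12/5)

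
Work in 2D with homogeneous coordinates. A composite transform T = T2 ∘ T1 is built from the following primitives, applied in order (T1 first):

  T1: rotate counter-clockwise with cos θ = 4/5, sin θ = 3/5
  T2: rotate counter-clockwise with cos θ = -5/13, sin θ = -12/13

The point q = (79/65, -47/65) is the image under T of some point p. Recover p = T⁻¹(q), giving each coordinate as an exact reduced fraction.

p = (1, 1)

T1 = [4/5 -3/5 0; 3/5 4/5 0; 0 0 1]
T2·T1 = [16/65 63/65 0; -63/65 16/65 0; 0 0 1]
det M = 1; M⁻¹ = [16/65 -63/65 0; 63/65 16/65 0; 0 0 1]
M⁻¹ · (79/65, -47/65)ᵀ = (1, 1)ᵀ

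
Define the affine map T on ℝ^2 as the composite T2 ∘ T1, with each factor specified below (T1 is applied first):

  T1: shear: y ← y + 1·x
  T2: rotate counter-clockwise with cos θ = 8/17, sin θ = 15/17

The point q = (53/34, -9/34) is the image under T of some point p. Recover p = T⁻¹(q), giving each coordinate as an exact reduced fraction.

T1 = [1 0 0; 1 1 0; 0 0 1]
T2·T1 = [-7/17 -15/17 0; 23/17 8/17 0; 0 0 1]
det M = 1; M⁻¹ = [8/17 15/17 0; -23/17 -7/17 0; 0 0 1]
M⁻¹ · (53/34, -9/34)ᵀ = (1/2, -2)ᵀ

p = (1/2, -2)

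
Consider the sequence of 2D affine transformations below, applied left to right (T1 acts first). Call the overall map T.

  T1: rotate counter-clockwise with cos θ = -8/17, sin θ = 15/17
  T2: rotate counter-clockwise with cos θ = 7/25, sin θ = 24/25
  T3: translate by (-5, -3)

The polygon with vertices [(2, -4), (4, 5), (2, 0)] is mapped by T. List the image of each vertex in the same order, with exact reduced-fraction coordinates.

image vertices: (-661/85, 43/85), (-3354/425, -3703/425), (-2957/425, -1449/425)

T1 rotate counter-clockwise with cos θ = -8/17, sin θ = 15/17: (2, -4) → (44/17, 62/17); (4, 5) → (-107/17, 20/17); (2, 0) → (-16/17, 30/17)
T2 rotate counter-clockwise with cos θ = 7/25, sin θ = 24/25: (44/17, 62/17) → (-236/85, 298/85); (-107/17, 20/17) → (-1229/425, -2428/425); (-16/17, 30/17) → (-832/425, -174/425)
T3 translate by (-5, -3): (-236/85, 298/85) → (-661/85, 43/85); (-1229/425, -2428/425) → (-3354/425, -3703/425); (-832/425, -174/425) → (-2957/425, -1449/425)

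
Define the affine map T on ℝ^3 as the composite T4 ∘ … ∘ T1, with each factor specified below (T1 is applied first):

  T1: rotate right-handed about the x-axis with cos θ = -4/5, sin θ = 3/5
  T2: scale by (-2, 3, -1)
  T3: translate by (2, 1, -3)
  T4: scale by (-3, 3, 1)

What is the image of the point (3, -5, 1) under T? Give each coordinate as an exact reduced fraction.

T(p) = (12, 168/5, 4/5)

T1 rotate right-handed about the x-axis with cos θ = -4/5, sin θ = 3/5: (3, -5, 1) → (3, 17/5, -19/5)
T2 scale by (-2, 3, -1): (3, 17/5, -19/5) → (-6, 51/5, 19/5)
T3 translate by (2, 1, -3): (-6, 51/5, 19/5) → (-4, 56/5, 4/5)
T4 scale by (-3, 3, 1): (-4, 56/5, 4/5) → (12, 168/5, 4/5)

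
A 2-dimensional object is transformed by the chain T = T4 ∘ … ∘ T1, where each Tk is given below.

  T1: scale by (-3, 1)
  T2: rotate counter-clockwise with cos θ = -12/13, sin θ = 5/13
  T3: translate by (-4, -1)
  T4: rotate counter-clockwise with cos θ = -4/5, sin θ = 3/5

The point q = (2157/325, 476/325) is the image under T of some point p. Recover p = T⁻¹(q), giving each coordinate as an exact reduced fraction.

p = (2/5, 4)

T1 = [-3 0 0; 0 1 0; 0 0 1]
T2·T1 = [36/13 -5/13 0; -15/13 -12/13 0; 0 0 1]
T3·…·T1 = [36/13 -5/13 -4; -15/13 -12/13 -1; 0 0 1]
T4·…·T1 = [-99/65 56/65 19/5; 168/65 33/65 -8/5; 0 0 1]
det M = -3; M⁻¹ = [-11/65 56/195 43/39; 56/65 33/65 -32/13; 0 0 1]
M⁻¹ · (2157/325, 476/325)ᵀ = (2/5, 4)ᵀ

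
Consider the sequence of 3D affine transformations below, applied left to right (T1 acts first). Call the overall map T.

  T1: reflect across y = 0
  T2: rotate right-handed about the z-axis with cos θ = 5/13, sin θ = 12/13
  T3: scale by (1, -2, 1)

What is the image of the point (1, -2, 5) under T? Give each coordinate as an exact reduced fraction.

T1 reflect across y = 0: (1, -2, 5) → (1, 2, 5)
T2 rotate right-handed about the z-axis with cos θ = 5/13, sin θ = 12/13: (1, 2, 5) → (-19/13, 22/13, 5)
T3 scale by (1, -2, 1): (-19/13, 22/13, 5) → (-19/13, -44/13, 5)

T(p) = (-19/13, -44/13, 5)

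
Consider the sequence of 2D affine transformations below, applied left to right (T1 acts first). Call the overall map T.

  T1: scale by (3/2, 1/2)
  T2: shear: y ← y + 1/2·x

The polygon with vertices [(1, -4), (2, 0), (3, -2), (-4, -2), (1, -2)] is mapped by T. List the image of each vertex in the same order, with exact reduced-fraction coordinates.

image vertices: (3/2, -5/4), (3, 3/2), (9/2, 5/4), (-6, -4), (3/2, -1/4)

T1 scale by (3/2, 1/2): (1, -4) → (3/2, -2); (2, 0) → (3, 0); (3, -2) → (9/2, -1); (-4, -2) → (-6, -1); (1, -2) → (3/2, -1)
T2 shear: y ← y + 1/2·x: (3/2, -2) → (3/2, -5/4); (3, 0) → (3, 3/2); (9/2, -1) → (9/2, 5/4); (-6, -1) → (-6, -4); (3/2, -1) → (3/2, -1/4)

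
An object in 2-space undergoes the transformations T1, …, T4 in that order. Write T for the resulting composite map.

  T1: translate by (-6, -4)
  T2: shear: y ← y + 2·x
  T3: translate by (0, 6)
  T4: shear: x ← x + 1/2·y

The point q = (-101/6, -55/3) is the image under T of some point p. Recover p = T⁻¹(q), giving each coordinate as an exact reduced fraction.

p = (-5/3, -5)

T1 = [1 0 -6; 0 1 -4; 0 0 1]
T2·T1 = [1 0 -6; 2 1 -16; 0 0 1]
T3·…·T1 = [1 0 -6; 2 1 -10; 0 0 1]
T4·…·T1 = [2 1/2 -11; 2 1 -10; 0 0 1]
det M = 1; M⁻¹ = [1 -1/2 6; -2 2 -2; 0 0 1]
M⁻¹ · (-101/6, -55/3)ᵀ = (-5/3, -5)ᵀ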